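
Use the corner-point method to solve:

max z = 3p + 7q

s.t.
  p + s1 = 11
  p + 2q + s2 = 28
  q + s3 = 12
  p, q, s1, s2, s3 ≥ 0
Each vertex is the intersection of two constraint boundaries that also satisfies all remaining constraints:
  p = 0 and q = 0 → (0, 0)
  p = 11 and q = 0 → (11, 0)
  p = 11 and p + 2q = 28 → (11, 8.5)
  p + 2q = 28 and q = 12 → (4, 12)
  q = 12 and p = 0 → (0, 12)

Evaluating z = 3p + 7q at each vertex:
  (0, 0): z = 0
  (11, 0): z = 33
  (11, 8.5): z = 92.5
  (4, 12): z = 96
  (0, 12): z = 84

The maximum is at (4, 12) with z = 96.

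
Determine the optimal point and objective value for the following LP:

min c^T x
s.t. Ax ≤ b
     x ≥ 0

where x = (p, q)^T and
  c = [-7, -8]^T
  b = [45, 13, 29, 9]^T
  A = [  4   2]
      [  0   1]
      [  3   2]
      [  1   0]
p = 1, q = 13, z = -111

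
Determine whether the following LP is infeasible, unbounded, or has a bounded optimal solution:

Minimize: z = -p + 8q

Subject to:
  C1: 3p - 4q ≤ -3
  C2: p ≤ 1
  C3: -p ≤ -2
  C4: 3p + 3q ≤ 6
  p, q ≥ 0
C2 requires p ≤ 1, while C3 (-p ≤ -2) is equivalent to p ≥ 2. Together they would need 2 ≤ p ≤ 1, which is impossible since 2 > 1. No point satisfies all constraints.

Infeasible — the constraint set is empty.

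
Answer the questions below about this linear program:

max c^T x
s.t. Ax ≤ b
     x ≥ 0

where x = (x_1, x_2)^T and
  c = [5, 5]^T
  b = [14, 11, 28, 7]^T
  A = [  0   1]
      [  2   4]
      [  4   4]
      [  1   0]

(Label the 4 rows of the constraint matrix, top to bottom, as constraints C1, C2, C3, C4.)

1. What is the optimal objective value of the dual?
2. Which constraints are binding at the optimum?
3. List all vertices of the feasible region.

1. 27.5 (by strong duality, equal to the primal optimum)
2. C2, x_2 ≥ 0
3. (0, 0), (5.5, 0), (0, 2.75)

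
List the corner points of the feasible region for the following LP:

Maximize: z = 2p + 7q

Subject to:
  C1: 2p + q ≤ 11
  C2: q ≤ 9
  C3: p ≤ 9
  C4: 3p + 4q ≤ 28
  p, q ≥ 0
Each vertex is the intersection of two constraint boundaries that also satisfies all remaining constraints:
  p = 0 and q = 0 → (0, 0)
  2p + q = 11 and q = 0 → (5.5, 0)
  2p + q = 11 and 3p + 4q = 28 → (3.2, 4.6)
  3p + 4q = 28 and p = 0 → (0, 7)

Vertices: (0, 0), (5.5, 0), (3.2, 4.6), (0, 7)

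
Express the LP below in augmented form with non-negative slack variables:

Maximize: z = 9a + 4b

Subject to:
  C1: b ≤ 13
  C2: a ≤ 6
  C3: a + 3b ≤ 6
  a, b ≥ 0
max z = 9a + 4b

s.t.
  b + s1 = 13
  a + s2 = 6
  a + 3b + s3 = 6
  a, b, s1, s2, s3 ≥ 0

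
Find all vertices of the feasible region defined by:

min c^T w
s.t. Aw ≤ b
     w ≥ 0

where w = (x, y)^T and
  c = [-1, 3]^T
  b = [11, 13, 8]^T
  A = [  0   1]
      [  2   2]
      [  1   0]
Each vertex is the intersection of two constraint boundaries that also satisfies all remaining constraints:
  x = 0 and y = 0 → (0, 0)
  2x + 2y = 13 and y = 0 → (6.5, 0)
  2x + 2y = 13 and x = 0 → (0, 6.5)

Vertices: (0, 0), (6.5, 0), (0, 6.5)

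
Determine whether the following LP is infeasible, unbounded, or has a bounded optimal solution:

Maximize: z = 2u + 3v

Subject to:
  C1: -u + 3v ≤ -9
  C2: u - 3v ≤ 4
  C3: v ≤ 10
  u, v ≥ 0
C2 requires u - 3v ≤ 4, while C1 (-u + 3v ≤ -9) is equivalent to u - 3v ≥ 9. Together they would need 9 ≤ u - 3v ≤ 4, which is impossible since 9 > 4. No point satisfies all constraints.

The feasible region is empty; the LP is infeasible.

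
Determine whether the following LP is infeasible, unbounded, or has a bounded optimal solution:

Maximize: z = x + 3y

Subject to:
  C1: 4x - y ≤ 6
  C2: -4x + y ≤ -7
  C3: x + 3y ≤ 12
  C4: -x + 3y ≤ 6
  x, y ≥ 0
C1 requires 4x - y ≤ 6, while C2 (-4x + y ≤ -7) is equivalent to 4x - y ≥ 7. Together they would need 7 ≤ 4x - y ≤ 6, which is impossible since 7 > 6. No point satisfies all constraints.

The feasible region is empty; the LP is infeasible.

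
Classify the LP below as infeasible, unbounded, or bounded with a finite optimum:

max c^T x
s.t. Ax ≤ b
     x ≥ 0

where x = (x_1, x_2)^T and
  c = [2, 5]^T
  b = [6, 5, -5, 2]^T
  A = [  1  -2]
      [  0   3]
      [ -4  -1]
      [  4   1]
One constraint requires 4x_1 + x_2 ≤ 2, while the constraint -4x_1 - x_2 ≤ -5 is equivalent to 4x_1 + x_2 ≥ 5. Together they would need 5 ≤ 4x_1 + x_2 ≤ 2, which is impossible since 5 > 2. No point satisfies all constraints.

Infeasible: no point satisfies all constraints simultaneously.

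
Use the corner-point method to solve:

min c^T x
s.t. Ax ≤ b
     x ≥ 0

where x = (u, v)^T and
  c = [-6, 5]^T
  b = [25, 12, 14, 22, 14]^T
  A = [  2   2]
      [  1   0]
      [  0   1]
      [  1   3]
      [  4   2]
u = 3.5, v = 0, z = -21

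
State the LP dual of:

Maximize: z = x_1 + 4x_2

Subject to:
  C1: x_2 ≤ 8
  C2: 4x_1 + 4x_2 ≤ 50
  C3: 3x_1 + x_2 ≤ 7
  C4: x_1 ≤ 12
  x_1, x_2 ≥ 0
Minimize: z = 8y1 + 50y2 + 7y3 + 12y4

Subject to:
  C1: -4y2 - 3y3 - y4 ≤ -1
  C2: -y1 - 4y2 - y3 ≤ -4
  y1, y2, y3, y4 ≥ 0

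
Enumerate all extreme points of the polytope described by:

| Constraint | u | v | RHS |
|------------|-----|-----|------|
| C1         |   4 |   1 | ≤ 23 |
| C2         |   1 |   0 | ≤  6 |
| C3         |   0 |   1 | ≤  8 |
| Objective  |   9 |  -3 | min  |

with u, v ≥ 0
Each vertex is the intersection of two constraint boundaries that also satisfies all remaining constraints:
  u = 0 and v = 0 → (0, 0)
  4u + v = 23 and v = 0 → (5.75, 0)
  4u + v = 23 and v = 8 → (3.75, 8)
  v = 8 and u = 0 → (0, 8)

Vertices: (0, 0), (5.75, 0), (3.75, 8), (0, 8)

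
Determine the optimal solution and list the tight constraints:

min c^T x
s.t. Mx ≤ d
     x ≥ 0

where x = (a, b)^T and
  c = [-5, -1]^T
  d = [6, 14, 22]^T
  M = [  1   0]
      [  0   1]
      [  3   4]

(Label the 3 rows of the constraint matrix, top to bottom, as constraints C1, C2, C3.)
Optimal: a = 6, b = 1
Slack at optimum:
  C1: slack = 0 (binding)
  C2: slack = 13
  C3: slack = 0 (binding)
  a ≥ 0: a = 6
  b ≥ 0: b = 1
Binding constraints: C1, C3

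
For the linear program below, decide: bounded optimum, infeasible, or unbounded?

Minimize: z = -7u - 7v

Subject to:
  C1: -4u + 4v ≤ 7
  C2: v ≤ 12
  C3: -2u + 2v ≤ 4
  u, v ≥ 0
Feasible point: (0, 0) satisfies every constraint, so the LP is feasible.
Direction d = (1, 0): for each constraint row a, a·d ≤ 0 —
  (-4)(1) + (4)(0) = -4 ≤ 0
  (0)(1) + (1)(0) = 0 ≤ 0
  (-2)(1) + (2)(0) = -2 ≤ 0
and d ≥ 0, so (0, 0) + t·d stays feasible for every t ≥ 0. Along this ray z = -7u - 7v changes by -7 per unit t, so z → −∞.

Unbounded: there is a feasible ray along which z → −∞.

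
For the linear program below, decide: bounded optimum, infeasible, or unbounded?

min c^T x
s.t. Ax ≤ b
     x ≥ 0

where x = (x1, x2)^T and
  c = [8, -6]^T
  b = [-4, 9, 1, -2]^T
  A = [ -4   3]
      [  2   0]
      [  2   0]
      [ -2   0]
One constraint requires 2x1 ≤ 1, while the constraint -2x1 ≤ -2 is equivalent to 2x1 ≥ 2. Together they would need 2 ≤ 2x1 ≤ 1, which is impossible since 2 > 1. No point satisfies all constraints.

Infeasible: no point satisfies all constraints simultaneously.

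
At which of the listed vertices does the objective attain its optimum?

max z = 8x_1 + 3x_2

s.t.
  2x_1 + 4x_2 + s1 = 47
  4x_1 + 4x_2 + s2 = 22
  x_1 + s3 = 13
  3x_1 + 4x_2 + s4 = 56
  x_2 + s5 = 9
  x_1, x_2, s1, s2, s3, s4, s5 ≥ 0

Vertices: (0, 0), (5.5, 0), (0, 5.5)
Evaluating z = 8x_1 + 3x_2 at each vertex:
  (0, 0): z = 0
  (5.5, 0): z = 44
  (0, 5.5): z = 16.5

The largest value is z = 44, attained at (5.5, 0).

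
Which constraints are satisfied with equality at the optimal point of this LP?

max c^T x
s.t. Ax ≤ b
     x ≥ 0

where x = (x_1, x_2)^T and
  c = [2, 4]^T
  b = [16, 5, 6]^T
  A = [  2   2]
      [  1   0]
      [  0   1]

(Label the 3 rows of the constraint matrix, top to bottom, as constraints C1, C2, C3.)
Optimal: x_1 = 2, x_2 = 6
Slack at optimum:
  C1: slack = 0 (binding)
  C2: slack = 3
  C3: slack = 0 (binding)
  x_1 ≥ 0: x_1 = 2
  x_2 ≥ 0: x_2 = 6
Binding constraints: C1, C3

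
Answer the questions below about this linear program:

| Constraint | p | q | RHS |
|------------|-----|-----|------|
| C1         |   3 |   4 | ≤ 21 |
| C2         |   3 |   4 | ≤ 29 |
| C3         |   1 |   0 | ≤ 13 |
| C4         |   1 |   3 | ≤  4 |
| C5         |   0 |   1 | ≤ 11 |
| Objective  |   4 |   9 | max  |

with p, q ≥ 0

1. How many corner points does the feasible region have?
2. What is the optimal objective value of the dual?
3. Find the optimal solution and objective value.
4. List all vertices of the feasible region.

1. 3
2. 16 (by strong duality, equal to the primal optimum)
3. p = 4, q = 0, z = 16
4. (0, 0), (4, 0), (0, 1.333)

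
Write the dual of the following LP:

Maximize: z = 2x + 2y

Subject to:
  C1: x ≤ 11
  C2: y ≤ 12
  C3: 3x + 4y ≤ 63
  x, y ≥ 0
Minimize: z = 11y1 + 12y2 + 63y3

Subject to:
  C1: -y1 - 3y3 ≤ -2
  C2: -y2 - 4y3 ≤ -2
  y1, y2, y3 ≥ 0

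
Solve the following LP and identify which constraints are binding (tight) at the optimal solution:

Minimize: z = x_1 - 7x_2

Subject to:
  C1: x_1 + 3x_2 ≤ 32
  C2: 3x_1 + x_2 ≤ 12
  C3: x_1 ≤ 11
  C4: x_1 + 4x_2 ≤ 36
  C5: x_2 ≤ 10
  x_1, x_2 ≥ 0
Optimal: x_1 = 0, x_2 = 9
Binding: C4, x_1 ≥ 0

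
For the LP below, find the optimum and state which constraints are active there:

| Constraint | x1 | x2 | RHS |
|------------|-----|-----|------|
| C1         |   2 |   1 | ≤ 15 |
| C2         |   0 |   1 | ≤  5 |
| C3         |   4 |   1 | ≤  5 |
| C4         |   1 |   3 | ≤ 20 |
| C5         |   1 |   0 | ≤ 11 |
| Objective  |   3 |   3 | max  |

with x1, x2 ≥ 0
Optimal: x1 = 0, x2 = 5
Binding: C2, C3, x1 ≥ 0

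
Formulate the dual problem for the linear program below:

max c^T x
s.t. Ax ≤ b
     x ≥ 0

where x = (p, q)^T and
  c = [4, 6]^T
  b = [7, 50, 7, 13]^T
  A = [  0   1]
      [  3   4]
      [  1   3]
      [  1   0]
Minimize: z = 7y1 + 50y2 + 7y3 + 13y4

Subject to:
  C1: -3y2 - y3 - y4 ≤ -4
  C2: -y1 - 4y2 - 3y3 ≤ -6
  y1, y2, y3, y4 ≥ 0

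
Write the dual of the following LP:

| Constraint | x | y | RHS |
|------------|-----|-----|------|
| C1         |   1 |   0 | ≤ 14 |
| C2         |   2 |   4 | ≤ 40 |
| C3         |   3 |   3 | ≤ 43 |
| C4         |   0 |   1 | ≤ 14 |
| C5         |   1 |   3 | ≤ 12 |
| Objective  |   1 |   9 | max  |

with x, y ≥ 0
Minimize: z = 14y1 + 40y2 + 43y3 + 14y4 + 12y5

Subject to:
  C1: -y1 - 2y2 - 3y3 - y5 ≤ -1
  C2: -4y2 - 3y3 - y4 - 3y5 ≤ -9
  y1, y2, y3, y4, y5 ≥ 0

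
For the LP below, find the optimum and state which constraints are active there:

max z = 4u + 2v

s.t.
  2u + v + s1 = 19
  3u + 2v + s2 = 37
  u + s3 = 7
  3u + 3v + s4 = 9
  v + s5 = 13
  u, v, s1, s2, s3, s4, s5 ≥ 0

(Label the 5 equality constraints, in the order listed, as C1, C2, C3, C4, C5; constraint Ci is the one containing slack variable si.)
Optimal: u = 3, v = 0
Slack at optimum:
  C1: slack = 13
  C2: slack = 28
  C3: slack = 4
  C4: slack = 0 (binding)
  C5: slack = 13
  u ≥ 0: u = 3
  v ≥ 0: v = 0 (binding)
Binding constraints: C4, v ≥ 0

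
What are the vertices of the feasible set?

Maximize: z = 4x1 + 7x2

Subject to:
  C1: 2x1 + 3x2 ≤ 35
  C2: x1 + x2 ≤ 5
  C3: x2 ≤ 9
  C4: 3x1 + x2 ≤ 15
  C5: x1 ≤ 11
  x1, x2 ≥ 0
Each vertex is the intersection of two constraint boundaries that also satisfies all remaining constraints:
  x1 = 0 and x2 = 0 → (0, 0)
  x1 + x2 = 5 and 3x1 + x2 = 15 → (5, 0)
  x1 + x2 = 5 and x1 = 0 → (0, 5)

Vertices: (0, 0), (5, 0), (0, 5)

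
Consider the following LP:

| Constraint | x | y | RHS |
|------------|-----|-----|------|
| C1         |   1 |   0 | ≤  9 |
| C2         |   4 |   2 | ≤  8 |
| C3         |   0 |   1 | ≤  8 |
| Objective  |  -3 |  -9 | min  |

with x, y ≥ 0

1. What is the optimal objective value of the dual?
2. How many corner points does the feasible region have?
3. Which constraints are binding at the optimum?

1. -36 (by strong duality, equal to the primal optimum)
2. 3
3. C2, x ≥ 0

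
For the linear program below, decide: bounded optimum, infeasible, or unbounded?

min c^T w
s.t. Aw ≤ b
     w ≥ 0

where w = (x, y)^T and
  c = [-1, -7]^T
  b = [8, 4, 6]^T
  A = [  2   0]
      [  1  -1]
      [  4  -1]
Feasible point: (0, 0) satisfies every constraint, so the LP is feasible.
Direction d = (0, 1): for each constraint row a, a·d ≤ 0 —
  (2)(0) + (0)(1) = 0 ≤ 0
  (1)(0) + (-1)(1) = -1 ≤ 0
  (4)(0) + (-1)(1) = -1 ≤ 0
and d ≥ 0, so (0, 0) + t·d stays feasible for every t ≥ 0. Along this ray z = -x - 7y changes by -7 per unit t, so z → −∞.

Unbounded — the objective can decrease without bound over the feasible region.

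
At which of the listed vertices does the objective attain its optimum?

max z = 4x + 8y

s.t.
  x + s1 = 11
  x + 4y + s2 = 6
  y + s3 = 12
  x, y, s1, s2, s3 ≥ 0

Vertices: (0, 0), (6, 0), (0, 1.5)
Evaluating z = 4x + 8y at each vertex:
  (0, 0): z = 0
  (6, 0): z = 24
  (0, 1.5): z = 12

The largest value is z = 24, attained at (6, 0).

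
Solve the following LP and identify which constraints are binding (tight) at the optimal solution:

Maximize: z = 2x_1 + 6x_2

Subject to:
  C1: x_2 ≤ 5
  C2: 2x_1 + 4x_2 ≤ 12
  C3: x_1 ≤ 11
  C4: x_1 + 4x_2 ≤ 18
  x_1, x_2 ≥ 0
Optimal: x_1 = 0, x_2 = 3
Slack at optimum:
  C1: slack = 2
  C2: slack = 0 (binding)
  C3: slack = 11
  C4: slack = 6
  x_1 ≥ 0: x_1 = 0 (binding)
  x_2 ≥ 0: x_2 = 3
Binding constraints: C2, x_1 ≥ 0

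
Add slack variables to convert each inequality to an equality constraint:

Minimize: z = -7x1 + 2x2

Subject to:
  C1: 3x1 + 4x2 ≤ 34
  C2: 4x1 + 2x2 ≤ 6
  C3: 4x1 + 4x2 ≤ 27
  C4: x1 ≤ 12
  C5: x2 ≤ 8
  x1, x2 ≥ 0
min z = -7x1 + 2x2

s.t.
  3x1 + 4x2 + s1 = 34
  4x1 + 2x2 + s2 = 6
  4x1 + 4x2 + s3 = 27
  x1 + s4 = 12
  x2 + s5 = 8
  x1, x2, s1, s2, s3, s4, s5 ≥ 0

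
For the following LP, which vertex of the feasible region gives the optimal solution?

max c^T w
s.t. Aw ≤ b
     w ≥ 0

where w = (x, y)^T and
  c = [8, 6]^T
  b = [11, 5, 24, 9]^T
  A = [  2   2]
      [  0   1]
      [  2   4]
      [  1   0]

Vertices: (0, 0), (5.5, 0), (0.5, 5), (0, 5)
Evaluating z = 8x + 6y at each vertex:
  (0, 0): z = 0
  (5.5, 0): z = 44
  (0.5, 5): z = 34
  (0, 5): z = 30

The largest value is z = 44, attained at (5.5, 0).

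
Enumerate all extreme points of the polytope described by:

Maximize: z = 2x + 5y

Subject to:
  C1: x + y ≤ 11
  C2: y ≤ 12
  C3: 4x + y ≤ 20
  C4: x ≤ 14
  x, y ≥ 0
Each vertex is the intersection of two constraint boundaries that also satisfies all remaining constraints:
  x = 0 and y = 0 → (0, 0)
  4x + y = 20 and y = 0 → (5, 0)
  x + y = 11 and 4x + y = 20 → (3, 8)
  x + y = 11 and x = 0 → (0, 11)

Vertices: (0, 0), (5, 0), (3, 8), (0, 11)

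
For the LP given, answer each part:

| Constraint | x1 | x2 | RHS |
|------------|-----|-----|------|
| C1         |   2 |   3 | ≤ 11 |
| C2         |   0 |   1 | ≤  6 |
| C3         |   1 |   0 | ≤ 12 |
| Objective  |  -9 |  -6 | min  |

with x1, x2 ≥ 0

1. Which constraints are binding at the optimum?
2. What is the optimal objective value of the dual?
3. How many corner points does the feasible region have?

1. C1, x2 ≥ 0
2. -49.5 (by strong duality, equal to the primal optimum)
3. 3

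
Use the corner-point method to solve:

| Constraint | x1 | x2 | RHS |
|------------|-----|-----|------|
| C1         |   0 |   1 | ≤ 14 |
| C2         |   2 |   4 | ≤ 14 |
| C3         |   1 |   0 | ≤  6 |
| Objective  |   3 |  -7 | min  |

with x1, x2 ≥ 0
x1 = 0, x2 = 3.5, z = -24.5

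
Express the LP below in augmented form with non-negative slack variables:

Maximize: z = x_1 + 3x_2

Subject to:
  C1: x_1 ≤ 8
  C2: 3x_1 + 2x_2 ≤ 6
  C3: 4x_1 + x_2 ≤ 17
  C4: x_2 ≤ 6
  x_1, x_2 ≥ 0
max z = x_1 + 3x_2

s.t.
  x_1 + s1 = 8
  3x_1 + 2x_2 + s2 = 6
  4x_1 + x_2 + s3 = 17
  x_2 + s4 = 6
  x_1, x_2, s1, s2, s3, s4 ≥ 0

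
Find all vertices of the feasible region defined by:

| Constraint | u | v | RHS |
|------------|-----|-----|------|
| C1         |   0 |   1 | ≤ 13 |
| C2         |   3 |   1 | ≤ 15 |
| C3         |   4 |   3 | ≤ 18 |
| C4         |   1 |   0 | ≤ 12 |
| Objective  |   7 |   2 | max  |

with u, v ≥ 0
Each vertex is the intersection of two constraint boundaries that also satisfies all remaining constraints:
  u = 0 and v = 0 → (0, 0)
  4u + 3v = 18 and v = 0 → (4.5, 0)
  4u + 3v = 18 and u = 0 → (0, 6)

Vertices: (0, 0), (4.5, 0), (0, 6)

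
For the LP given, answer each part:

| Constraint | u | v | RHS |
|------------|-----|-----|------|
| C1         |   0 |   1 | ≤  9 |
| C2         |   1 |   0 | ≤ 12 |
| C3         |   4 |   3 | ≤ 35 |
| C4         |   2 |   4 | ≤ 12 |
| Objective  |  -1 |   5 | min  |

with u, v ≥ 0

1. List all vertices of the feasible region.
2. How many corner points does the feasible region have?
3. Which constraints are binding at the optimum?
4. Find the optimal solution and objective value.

1. (0, 0), (6, 0), (0, 3)
2. 3
3. C4, v ≥ 0
4. u = 6, v = 0, z = -6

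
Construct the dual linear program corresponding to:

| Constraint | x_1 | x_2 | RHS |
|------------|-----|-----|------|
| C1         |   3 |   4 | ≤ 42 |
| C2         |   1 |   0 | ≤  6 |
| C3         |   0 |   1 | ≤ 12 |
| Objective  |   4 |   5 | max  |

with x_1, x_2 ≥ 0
Minimize: z = 42y1 + 6y2 + 12y3

Subject to:
  C1: -3y1 - y2 ≤ -4
  C2: -4y1 - y3 ≤ -5
  y1, y2, y3 ≥ 0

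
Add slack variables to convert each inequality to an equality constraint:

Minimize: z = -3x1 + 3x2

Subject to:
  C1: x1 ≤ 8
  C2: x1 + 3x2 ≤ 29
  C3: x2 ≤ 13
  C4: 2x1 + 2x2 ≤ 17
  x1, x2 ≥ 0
min z = -3x1 + 3x2

s.t.
  x1 + s1 = 8
  x1 + 3x2 + s2 = 29
  x2 + s3 = 13
  2x1 + 2x2 + s4 = 17
  x1, x2, s1, s2, s3, s4 ≥ 0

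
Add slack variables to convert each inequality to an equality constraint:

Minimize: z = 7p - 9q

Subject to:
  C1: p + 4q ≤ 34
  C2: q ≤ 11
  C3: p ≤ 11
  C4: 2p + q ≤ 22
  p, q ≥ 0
min z = 7p - 9q

s.t.
  p + 4q + s1 = 34
  q + s2 = 11
  p + s3 = 11
  2p + q + s4 = 22
  p, q, s1, s2, s3, s4 ≥ 0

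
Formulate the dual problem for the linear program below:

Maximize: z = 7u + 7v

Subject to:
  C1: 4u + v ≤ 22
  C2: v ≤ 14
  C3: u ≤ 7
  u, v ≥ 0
Minimize: z = 22y1 + 14y2 + 7y3

Subject to:
  C1: -4y1 - y3 ≤ -7
  C2: -y1 - y2 ≤ -7
  y1, y2, y3 ≥ 0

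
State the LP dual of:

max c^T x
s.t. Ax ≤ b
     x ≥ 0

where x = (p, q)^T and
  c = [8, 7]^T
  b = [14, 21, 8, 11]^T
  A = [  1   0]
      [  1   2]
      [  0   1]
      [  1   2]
Minimize: z = 14y1 + 21y2 + 8y3 + 11y4

Subject to:
  C1: -y1 - y2 - y4 ≤ -8
  C2: -2y2 - y3 - 2y4 ≤ -7
  y1, y2, y3, y4 ≥ 0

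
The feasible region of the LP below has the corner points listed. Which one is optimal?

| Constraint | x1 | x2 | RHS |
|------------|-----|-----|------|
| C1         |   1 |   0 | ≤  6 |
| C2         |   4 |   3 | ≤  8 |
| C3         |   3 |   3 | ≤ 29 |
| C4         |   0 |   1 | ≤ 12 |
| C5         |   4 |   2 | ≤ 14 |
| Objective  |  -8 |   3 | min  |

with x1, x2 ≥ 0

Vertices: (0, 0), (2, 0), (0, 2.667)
Evaluating z = -8x1 + 3x2 at each vertex:
  (0, 0): z = 0
  (2, 0): z = -16
  (0, 2.667): z = 8

The smallest value is z = -16, attained at (2, 0).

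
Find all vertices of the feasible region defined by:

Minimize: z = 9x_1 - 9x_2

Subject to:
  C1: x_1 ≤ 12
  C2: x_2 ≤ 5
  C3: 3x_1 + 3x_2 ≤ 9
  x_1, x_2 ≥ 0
Each vertex is the intersection of two constraint boundaries that also satisfies all remaining constraints:
  x_1 = 0 and x_2 = 0 → (0, 0)
  3x_1 + 3x_2 = 9 and x_2 = 0 → (3, 0)
  3x_1 + 3x_2 = 9 and x_1 = 0 → (0, 3)

Vertices: (0, 0), (3, 0), (0, 3)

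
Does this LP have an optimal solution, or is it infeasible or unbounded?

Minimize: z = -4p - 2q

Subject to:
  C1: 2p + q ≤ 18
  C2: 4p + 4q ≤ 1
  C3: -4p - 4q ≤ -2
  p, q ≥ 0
C2 requires 4p + 4q ≤ 1, while C3 (-4p - 4q ≤ -2) is equivalent to 4p + 4q ≥ 2. Together they would need 2 ≤ 4p + 4q ≤ 1, which is impossible since 2 > 1. No point satisfies all constraints.

The feasible region is empty; the LP is infeasible.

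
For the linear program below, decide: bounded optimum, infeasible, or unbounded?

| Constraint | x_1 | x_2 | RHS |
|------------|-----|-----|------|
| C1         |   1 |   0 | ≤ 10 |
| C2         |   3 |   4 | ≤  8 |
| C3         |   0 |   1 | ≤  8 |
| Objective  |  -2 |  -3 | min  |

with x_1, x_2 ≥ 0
The point (0, 2) satisfies every constraint, so the LP is feasible; the constraints give x_1 ≤ 10 and x_2 ≤ 8, which with x_1, x_2 ≥ 0 keep the feasible region inside a bounded box. A feasible, bounded LP attains a finite optimum at a vertex.

Evaluating z = -2x_1 - 3x_2 at each vertex:
  (0, 0): z = 0
  (2.667, 0): z = -5.333
  (0, 2): z = -6

Bounded optimum: z* = -6 at (0, 2).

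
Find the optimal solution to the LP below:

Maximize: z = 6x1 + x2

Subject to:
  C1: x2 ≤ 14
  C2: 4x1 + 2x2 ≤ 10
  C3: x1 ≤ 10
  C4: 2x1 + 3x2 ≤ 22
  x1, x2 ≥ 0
Each vertex is the intersection of two constraint boundaries that also satisfies all remaining constraints:
  x1 = 0 and x2 = 0 → (0, 0)
  4x1 + 2x2 = 10 and x2 = 0 → (2.5, 0)
  4x1 + 2x2 = 10 and x1 = 0 → (0, 5)

Evaluating z = 6x1 + x2 at each vertex:
  (0, 0): z = 0
  (2.5, 0): z = 15
  (0, 5): z = 5

The maximum is at (2.5, 0) with z = 15.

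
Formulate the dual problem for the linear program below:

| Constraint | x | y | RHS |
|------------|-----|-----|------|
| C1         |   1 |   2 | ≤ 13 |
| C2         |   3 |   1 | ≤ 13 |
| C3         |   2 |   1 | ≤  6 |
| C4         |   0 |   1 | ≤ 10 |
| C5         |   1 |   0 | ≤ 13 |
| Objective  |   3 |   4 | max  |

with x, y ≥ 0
Minimize: z = 13y1 + 13y2 + 6y3 + 10y4 + 13y5

Subject to:
  C1: -y1 - 3y2 - 2y3 - y5 ≤ -3
  C2: -2y1 - y2 - y3 - y4 ≤ -4
  y1, y2, y3, y4, y5 ≥ 0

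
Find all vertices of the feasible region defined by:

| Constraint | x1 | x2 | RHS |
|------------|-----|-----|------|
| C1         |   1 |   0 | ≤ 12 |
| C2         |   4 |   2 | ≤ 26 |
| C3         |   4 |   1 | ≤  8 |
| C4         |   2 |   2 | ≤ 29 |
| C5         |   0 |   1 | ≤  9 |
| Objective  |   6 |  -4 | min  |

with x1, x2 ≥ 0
Each vertex is the intersection of two constraint boundaries that also satisfies all remaining constraints:
  x1 = 0 and x2 = 0 → (0, 0)
  4x1 + x2 = 8 and x2 = 0 → (2, 0)
  4x1 + x2 = 8 and x1 = 0 → (0, 8)

Vertices: (0, 0), (2, 0), (0, 8)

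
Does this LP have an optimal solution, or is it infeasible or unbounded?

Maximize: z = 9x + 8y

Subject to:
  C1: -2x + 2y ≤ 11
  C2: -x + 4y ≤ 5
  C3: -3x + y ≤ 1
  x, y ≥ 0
Feasible point: (0, 0) satisfies every constraint, so the LP is feasible.
Direction d = (1, 0): for each constraint row a, a·d ≤ 0 —
  (-2)(1) + (2)(0) = -2 ≤ 0
  (-1)(1) + (4)(0) = -1 ≤ 0
  (-3)(1) + (1)(0) = -3 ≤ 0
and d ≥ 0, so (0, 0) + t·d stays feasible for every t ≥ 0. Along this ray z = 9x + 8y changes by 9 per unit t, so z → +∞.

Unbounded — the objective can increase without bound over the feasible region.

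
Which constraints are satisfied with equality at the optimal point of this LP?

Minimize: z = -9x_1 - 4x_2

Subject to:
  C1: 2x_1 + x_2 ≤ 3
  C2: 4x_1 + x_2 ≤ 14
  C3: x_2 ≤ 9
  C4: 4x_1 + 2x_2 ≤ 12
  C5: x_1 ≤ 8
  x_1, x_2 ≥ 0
Optimal: x_1 = 1.5, x_2 = 0
Slack at optimum:
  C1: slack = 0 (binding)
  C2: slack = 8
  C3: slack = 9
  C4: slack = 6
  C5: slack = 6.5
  x_1 ≥ 0: x_1 = 1.5
  x_2 ≥ 0: x_2 = 0 (binding)
Binding constraints: C1, x_2 ≥ 0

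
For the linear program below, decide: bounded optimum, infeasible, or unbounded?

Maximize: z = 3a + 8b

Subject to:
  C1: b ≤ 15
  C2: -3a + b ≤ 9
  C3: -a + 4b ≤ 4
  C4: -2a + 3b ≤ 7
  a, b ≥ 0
Feasible point: (0, 0) satisfies every constraint, so the LP is feasible.
Direction d = (1, 0): for each constraint row a, a·d ≤ 0 —
  (0)(1) + (1)(0) = 0 ≤ 0
  (-3)(1) + (1)(0) = -3 ≤ 0
  (-1)(1) + (4)(0) = -1 ≤ 0
  (-2)(1) + (3)(0) = -2 ≤ 0
and d ≥ 0, so (0, 0) + t·d stays feasible for every t ≥ 0. Along this ray z = 3a + 8b changes by 3 per unit t, so z → +∞.

The LP is unbounded; z can be made arbitrarily large.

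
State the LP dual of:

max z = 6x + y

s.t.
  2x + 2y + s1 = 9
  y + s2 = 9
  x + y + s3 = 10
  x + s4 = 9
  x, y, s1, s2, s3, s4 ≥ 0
Minimize: z = 9y1 + 9y2 + 10y3 + 9y4

Subject to:
  C1: -2y1 - y3 - y4 ≤ -6
  C2: -2y1 - y2 - y3 ≤ -1
  y1, y2, y3, y4 ≥ 0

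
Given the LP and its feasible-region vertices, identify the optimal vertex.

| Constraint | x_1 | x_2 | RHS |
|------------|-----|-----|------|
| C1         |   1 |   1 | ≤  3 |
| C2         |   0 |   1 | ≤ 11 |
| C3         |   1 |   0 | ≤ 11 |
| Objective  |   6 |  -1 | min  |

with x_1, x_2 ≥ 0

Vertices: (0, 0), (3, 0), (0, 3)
Evaluating z = 6x_1 - x_2 at each vertex:
  (0, 0): z = 0
  (3, 0): z = 18
  (0, 3): z = -3

The smallest value is z = -3, attained at (0, 3).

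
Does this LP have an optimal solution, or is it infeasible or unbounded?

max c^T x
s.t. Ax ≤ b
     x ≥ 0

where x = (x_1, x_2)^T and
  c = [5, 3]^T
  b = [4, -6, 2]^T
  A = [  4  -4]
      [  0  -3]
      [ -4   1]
Feasible point: (0, 2) satisfies every constraint, so the LP is feasible.
Direction d = (1, 1): for each constraint row a, a·d ≤ 0 —
  (4)(1) + (-4)(1) = 0 ≤ 0
  (0)(1) + (-3)(1) = -3 ≤ 0
  (-4)(1) + (1)(1) = -3 ≤ 0
and d ≥ 0, so (0, 2) + t·d stays feasible for every t ≥ 0. Along this ray z = 5x_1 + 3x_2 changes by 8 per unit t, so z → +∞.

Unbounded — the objective can increase without bound over the feasible region.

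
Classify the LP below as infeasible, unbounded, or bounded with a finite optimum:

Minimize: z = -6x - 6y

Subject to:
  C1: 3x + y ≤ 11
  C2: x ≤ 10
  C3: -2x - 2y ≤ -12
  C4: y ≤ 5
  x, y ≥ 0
The point (2, 5) satisfies every constraint, so the LP is feasible; the constraints give x ≤ 10 and y ≤ 5, which with x, y ≥ 0 keep the feasible region inside a bounded box. A feasible, bounded LP attains a finite optimum at a vertex.

Evaluating z = -6x - 6y at each vertex:
  (2.5, 3.5): z = -36
  (2, 5): z = -42
  (1, 5): z = -36

Bounded optimum: z* = -42 at (2, 5).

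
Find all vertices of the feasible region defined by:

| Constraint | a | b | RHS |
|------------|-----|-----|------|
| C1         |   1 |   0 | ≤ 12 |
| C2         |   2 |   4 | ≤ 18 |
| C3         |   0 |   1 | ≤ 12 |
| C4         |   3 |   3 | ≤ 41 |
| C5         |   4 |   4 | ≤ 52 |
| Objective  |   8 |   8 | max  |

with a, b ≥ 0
Each vertex is the intersection of two constraint boundaries that also satisfies all remaining constraints:
  a = 0 and b = 0 → (0, 0)
  2a + 4b = 18 and b = 0 → (9, 0)
  2a + 4b = 18 and a = 0 → (0, 4.5)

Vertices: (0, 0), (9, 0), (0, 4.5)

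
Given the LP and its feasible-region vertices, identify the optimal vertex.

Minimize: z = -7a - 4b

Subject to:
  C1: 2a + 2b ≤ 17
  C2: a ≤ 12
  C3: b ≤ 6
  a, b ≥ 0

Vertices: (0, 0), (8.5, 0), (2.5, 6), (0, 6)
Evaluating z = -7a - 4b at each vertex:
  (0, 0): z = 0
  (8.5, 0): z = -59.5
  (2.5, 6): z = -41.5
  (0, 6): z = -24

The smallest value is z = -59.5, attained at (8.5, 0).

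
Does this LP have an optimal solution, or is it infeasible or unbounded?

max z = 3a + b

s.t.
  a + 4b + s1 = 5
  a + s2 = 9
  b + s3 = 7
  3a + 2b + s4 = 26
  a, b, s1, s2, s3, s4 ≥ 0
The point (5, 0) satisfies every constraint, so the LP is feasible; the constraints give a ≤ 9 and b ≤ 7, which with a, b ≥ 0 keep the feasible region inside a bounded box. A feasible, bounded LP attains a finite optimum at a vertex.

Evaluating z = 3a + b at each vertex:
  (0, 0): z = 0
  (5, 0): z = 15
  (0, 1.25): z = 1.25

Bounded optimum: z* = 15 at (5, 0).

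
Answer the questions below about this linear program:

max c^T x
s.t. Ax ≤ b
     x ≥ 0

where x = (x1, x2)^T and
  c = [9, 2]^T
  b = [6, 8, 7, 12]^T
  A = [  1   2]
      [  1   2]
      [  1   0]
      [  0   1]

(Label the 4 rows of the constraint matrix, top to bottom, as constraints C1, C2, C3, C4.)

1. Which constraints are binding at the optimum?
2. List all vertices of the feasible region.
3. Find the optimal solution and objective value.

1. C1, x2 ≥ 0
2. (0, 0), (6, 0), (0, 3)
3. x1 = 6, x2 = 0, z = 54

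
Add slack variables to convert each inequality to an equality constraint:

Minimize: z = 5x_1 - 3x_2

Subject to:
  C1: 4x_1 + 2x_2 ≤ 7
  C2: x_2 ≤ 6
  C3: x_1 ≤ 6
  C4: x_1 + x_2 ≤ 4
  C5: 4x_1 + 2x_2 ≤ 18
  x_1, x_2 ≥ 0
min z = 5x_1 - 3x_2

s.t.
  4x_1 + 2x_2 + s1 = 7
  x_2 + s2 = 6
  x_1 + s3 = 6
  x_1 + x_2 + s4 = 4
  4x_1 + 2x_2 + s5 = 18
  x_1, x_2, s1, s2, s3, s4, s5 ≥ 0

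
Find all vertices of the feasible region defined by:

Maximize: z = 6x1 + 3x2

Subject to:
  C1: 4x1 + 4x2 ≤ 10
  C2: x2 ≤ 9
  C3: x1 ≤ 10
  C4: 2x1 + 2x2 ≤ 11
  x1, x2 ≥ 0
Each vertex is the intersection of two constraint boundaries that also satisfies all remaining constraints:
  x1 = 0 and x2 = 0 → (0, 0)
  4x1 + 4x2 = 10 and x2 = 0 → (2.5, 0)
  4x1 + 4x2 = 10 and x1 = 0 → (0, 2.5)

Vertices: (0, 0), (2.5, 0), (0, 2.5)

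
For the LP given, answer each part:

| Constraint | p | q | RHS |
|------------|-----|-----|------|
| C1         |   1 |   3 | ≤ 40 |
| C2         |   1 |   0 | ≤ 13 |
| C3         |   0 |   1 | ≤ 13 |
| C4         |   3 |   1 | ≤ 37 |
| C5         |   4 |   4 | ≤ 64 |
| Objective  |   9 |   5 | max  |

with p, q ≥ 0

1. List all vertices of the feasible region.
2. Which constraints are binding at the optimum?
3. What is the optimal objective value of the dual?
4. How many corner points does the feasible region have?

1. (0, 0), (12.33, 0), (10.5, 5.5), (4, 12), (1, 13), (0, 13)
2. C4, C5
3. 122 (by strong duality, equal to the primal optimum)
4. 6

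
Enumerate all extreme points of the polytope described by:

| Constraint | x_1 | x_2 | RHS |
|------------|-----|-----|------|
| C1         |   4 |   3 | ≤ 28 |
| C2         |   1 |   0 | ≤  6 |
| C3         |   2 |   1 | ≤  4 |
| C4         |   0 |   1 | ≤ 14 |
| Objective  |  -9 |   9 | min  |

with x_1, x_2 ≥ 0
Each vertex is the intersection of two constraint boundaries that also satisfies all remaining constraints:
  x_1 = 0 and x_2 = 0 → (0, 0)
  2x_1 + x_2 = 4 and x_2 = 0 → (2, 0)
  2x_1 + x_2 = 4 and x_1 = 0 → (0, 4)

Vertices: (0, 0), (2, 0), (0, 4)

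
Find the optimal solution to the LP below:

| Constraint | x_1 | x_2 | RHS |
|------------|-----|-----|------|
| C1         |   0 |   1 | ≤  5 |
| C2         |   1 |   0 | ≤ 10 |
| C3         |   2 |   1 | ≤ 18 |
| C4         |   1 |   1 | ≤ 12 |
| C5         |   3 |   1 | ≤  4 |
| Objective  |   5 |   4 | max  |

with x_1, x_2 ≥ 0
Each vertex is the intersection of two constraint boundaries that also satisfies all remaining constraints:
  x_1 = 0 and x_2 = 0 → (0, 0)
  3x_1 + x_2 = 4 and x_2 = 0 → (1.333, 0)
  3x_1 + x_2 = 4 and x_1 = 0 → (0, 4)

Evaluating z = 5x_1 + 4x_2 at each vertex:
  (0, 0): z = 0
  (1.333, 0): z = 6.667
  (0, 4): z = 16

The maximum is at (0, 4) with z = 16.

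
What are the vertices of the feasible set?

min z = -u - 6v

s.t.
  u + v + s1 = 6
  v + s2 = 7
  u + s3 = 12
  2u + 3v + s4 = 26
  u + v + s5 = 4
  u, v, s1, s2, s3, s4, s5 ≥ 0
Each vertex is the intersection of two constraint boundaries that also satisfies all remaining constraints:
  u = 0 and v = 0 → (0, 0)
  u + v = 4 and v = 0 → (4, 0)
  u + v = 4 and u = 0 → (0, 4)

Vertices: (0, 0), (4, 0), (0, 4)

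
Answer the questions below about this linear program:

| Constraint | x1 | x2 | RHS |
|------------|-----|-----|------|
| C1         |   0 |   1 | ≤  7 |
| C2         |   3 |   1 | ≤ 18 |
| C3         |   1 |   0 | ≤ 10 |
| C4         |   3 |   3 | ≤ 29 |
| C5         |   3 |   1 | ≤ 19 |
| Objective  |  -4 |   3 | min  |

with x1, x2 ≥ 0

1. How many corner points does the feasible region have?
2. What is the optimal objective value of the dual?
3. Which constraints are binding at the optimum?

1. 5
2. -24 (by strong duality, equal to the primal optimum)
3. C2, x2 ≥ 0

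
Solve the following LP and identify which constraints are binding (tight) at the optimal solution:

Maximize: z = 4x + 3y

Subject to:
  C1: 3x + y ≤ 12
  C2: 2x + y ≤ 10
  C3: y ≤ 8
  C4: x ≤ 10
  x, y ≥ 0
Optimal: x = 1, y = 8
Slack at optimum:
  C1: slack = 1
  C2: slack = 0 (binding)
  C3: slack = 0 (binding)
  C4: slack = 9
  x ≥ 0: x = 1
  y ≥ 0: y = 8
Binding constraints: C2, C3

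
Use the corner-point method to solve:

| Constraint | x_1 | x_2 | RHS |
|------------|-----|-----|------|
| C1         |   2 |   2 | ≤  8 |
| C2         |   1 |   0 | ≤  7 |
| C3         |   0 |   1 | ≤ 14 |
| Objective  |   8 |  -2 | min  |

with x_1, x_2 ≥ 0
Each vertex is the intersection of two constraint boundaries that also satisfies all remaining constraints:
  x_1 = 0 and x_2 = 0 → (0, 0)
  2x_1 + 2x_2 = 8 and x_2 = 0 → (4, 0)
  2x_1 + 2x_2 = 8 and x_1 = 0 → (0, 4)

Evaluating z = 8x_1 - 2x_2 at each vertex:
  (0, 0): z = 0
  (4, 0): z = 32
  (0, 4): z = -8

The minimum is at (0, 4) with z = -8.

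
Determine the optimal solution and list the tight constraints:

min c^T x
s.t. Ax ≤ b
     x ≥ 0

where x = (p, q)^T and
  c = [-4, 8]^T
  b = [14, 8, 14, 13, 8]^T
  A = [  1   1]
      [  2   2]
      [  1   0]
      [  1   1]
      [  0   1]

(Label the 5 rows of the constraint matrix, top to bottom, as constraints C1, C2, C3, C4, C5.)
Optimal: p = 4, q = 0
Slack at optimum:
  C1: slack = 10
  C2: slack = 0 (binding)
  C3: slack = 10
  C4: slack = 9
  C5: slack = 8
  p ≥ 0: p = 4
  q ≥ 0: q = 0 (binding)
Binding constraints: C2, q ≥ 0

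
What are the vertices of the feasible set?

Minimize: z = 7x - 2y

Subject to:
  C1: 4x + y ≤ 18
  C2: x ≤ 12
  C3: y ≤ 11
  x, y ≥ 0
Each vertex is the intersection of two constraint boundaries that also satisfies all remaining constraints:
  x = 0 and y = 0 → (0, 0)
  4x + y = 18 and y = 0 → (4.5, 0)
  4x + y = 18 and y = 11 → (1.75, 11)
  y = 11 and x = 0 → (0, 11)

Vertices: (0, 0), (4.5, 0), (1.75, 11), (0, 11)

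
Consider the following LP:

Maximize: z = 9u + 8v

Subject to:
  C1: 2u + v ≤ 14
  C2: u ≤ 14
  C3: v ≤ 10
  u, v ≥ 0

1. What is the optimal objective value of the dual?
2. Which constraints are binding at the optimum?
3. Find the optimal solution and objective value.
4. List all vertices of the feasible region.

1. 98 (by strong duality, equal to the primal optimum)
2. C1, C3
3. u = 2, v = 10, z = 98
4. (0, 0), (7, 0), (2, 10), (0, 10)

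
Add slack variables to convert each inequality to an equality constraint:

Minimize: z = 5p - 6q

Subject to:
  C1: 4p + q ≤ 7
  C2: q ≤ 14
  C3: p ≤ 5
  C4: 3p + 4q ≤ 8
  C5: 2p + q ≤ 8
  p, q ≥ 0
min z = 5p - 6q

s.t.
  4p + q + s1 = 7
  q + s2 = 14
  p + s3 = 5
  3p + 4q + s4 = 8
  2p + q + s5 = 8
  p, q, s1, s2, s3, s4, s5 ≥ 0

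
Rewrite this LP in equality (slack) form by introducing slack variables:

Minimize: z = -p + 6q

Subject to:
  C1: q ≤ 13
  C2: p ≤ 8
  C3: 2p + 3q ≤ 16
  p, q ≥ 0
min z = -p + 6q

s.t.
  q + s1 = 13
  p + s2 = 8
  2p + 3q + s3 = 16
  p, q, s1, s2, s3 ≥ 0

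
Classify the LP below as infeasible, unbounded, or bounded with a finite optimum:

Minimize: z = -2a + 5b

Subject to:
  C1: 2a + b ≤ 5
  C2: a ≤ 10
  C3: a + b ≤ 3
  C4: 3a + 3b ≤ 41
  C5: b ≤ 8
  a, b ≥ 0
The point (2.5, 0) satisfies every constraint, so the LP is feasible; the constraints give a ≤ 10 and b ≤ 8, which with a, b ≥ 0 keep the feasible region inside a bounded box. A feasible, bounded LP attains a finite optimum at a vertex.

Bounded optimum: z* = -5 at (2.5, 0).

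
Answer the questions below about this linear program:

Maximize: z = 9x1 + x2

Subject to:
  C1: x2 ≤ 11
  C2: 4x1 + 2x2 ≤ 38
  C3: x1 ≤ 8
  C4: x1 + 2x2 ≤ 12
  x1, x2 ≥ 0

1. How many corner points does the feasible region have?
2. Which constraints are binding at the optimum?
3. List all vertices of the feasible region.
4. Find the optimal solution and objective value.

1. 4
2. C3, C4
3. (0, 0), (8, 0), (8, 2), (0, 6)
4. x1 = 8, x2 = 2, z = 74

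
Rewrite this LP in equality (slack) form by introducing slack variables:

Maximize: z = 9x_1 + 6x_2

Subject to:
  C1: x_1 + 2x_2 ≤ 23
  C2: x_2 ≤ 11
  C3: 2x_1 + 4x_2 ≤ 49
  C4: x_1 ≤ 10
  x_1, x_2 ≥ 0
max z = 9x_1 + 6x_2

s.t.
  x_1 + 2x_2 + s1 = 23
  x_2 + s2 = 11
  2x_1 + 4x_2 + s3 = 49
  x_1 + s4 = 10
  x_1, x_2, s1, s2, s3, s4 ≥ 0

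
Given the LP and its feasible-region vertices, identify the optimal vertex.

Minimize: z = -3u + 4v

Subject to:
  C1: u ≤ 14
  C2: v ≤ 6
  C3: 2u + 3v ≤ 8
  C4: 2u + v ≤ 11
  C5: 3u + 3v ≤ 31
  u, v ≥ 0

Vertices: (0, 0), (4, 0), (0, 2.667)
Evaluating z = -3u + 4v at each vertex:
  (0, 0): z = 0
  (4, 0): z = -12
  (0, 2.667): z = 10.67

The smallest value is z = -12, attained at (4, 0).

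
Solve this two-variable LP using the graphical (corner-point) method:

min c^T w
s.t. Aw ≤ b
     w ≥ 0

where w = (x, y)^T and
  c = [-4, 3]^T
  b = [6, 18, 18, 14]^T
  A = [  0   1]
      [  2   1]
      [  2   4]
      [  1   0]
Each vertex is the intersection of two constraint boundaries that also satisfies all remaining constraints:
  x = 0 and y = 0 → (0, 0)
  2x + y = 18 and 2x + 4y = 18 → (9, 0)
  2x + 4y = 18 and x = 0 → (0, 4.5)

Evaluating z = -4x + 3y at each vertex:
  (0, 0): z = 0
  (9, 0): z = -36
  (0, 4.5): z = 13.5

The minimum is at (9, 0) with z = -36.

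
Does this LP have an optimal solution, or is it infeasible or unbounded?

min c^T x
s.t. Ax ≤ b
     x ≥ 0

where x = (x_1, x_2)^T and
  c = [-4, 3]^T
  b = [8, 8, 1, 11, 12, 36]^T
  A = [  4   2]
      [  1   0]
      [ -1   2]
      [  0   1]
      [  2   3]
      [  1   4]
The point (2, 0) satisfies every constraint, so the LP is feasible; the constraints give x_1 ≤ 8 and x_2 ≤ 11, which with x_1, x_2 ≥ 0 keep the feasible region inside a bounded box. A feasible, bounded LP attains a finite optimum at a vertex.

Evaluating z = -4x_1 + 3x_2 at each vertex:
  (0, 0): z = 0
  (2, 0): z = -8
  (1.4, 1.2): z = -2
  (0, 0.5): z = 1.5

Feasible with finite optimum z* = -8 at (2, 0).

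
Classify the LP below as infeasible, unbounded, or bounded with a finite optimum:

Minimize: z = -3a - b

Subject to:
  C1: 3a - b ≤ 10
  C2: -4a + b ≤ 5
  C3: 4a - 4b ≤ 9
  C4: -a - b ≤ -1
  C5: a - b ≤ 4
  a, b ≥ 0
Feasible point: (0, 1) satisfies every constraint, so the LP is feasible.
Direction d = (1, 3): for each constraint row a, a·d ≤ 0 —
  (3)(1) + (-1)(3) = 0 ≤ 0
  (-4)(1) + (1)(3) = -1 ≤ 0
  (4)(1) + (-4)(3) = -8 ≤ 0
  (-1)(1) + (-1)(3) = -4 ≤ 0
  (1)(1) + (-1)(3) = -2 ≤ 0
and d ≥ 0, so (0, 1) + t·d stays feasible for every t ≥ 0. Along this ray z = -3a - b changes by -6 per unit t, so z → −∞.

Unbounded: there is a feasible ray along which z → −∞.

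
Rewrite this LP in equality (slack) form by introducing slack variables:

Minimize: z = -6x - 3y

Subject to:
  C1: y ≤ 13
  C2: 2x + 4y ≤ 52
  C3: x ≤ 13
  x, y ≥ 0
min z = -6x - 3y

s.t.
  y + s1 = 13
  2x + 4y + s2 = 52
  x + s3 = 13
  x, y, s1, s2, s3 ≥ 0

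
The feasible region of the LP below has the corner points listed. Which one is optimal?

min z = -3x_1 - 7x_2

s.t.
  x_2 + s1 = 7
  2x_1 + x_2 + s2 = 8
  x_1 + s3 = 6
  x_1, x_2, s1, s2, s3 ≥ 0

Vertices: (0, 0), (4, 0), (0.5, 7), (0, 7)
Evaluating z = -3x_1 - 7x_2 at each vertex:
  (0, 0): z = 0
  (4, 0): z = -12
  (0.5, 7): z = -50.5
  (0, 7): z = -49

The smallest value is z = -50.5, attained at (0.5, 7).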